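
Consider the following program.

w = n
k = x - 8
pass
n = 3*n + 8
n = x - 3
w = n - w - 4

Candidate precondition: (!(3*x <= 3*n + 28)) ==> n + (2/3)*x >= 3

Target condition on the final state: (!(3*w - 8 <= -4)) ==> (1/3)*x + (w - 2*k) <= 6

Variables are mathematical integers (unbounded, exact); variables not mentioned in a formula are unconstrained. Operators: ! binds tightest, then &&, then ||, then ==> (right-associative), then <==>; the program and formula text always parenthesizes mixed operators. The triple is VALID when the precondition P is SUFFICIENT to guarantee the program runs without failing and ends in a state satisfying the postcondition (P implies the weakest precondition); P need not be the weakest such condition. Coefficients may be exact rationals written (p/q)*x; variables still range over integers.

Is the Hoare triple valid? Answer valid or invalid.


Working backward. After the program, the postcondition (!(3*w - 8 <= -4)) ==> (1/3)*x + (w - 2*k) <= 6 must hold; in canonical form it is (!(3*w <= 4)) ==> w + (1/3)*x <= 2*k + 6.
Before w := n - w - 4: (!(3*n <= 3*w + 16)) ==> n + (1/3)*x <= 2*k + w + 10
Before n := x - 3: (!(3*x <= 3*w + 25)) ==> (4/3)*x <= 2*k + w + 13
Before n := 3*n + 8: (!(3*x <= 3*w + 25)) ==> (4/3)*x <= 2*k + w + 13
Before skip: (!(3*x <= 3*w + 25)) ==> (4/3)*x <= 2*k + w + 13
Before k := x - 8: (!(3*x <= 3*w + 25)) ==> w + (2/3)*x >= 3
Before w := n: (!(3*x <= 3*n + 25)) ==> n + (2/3)*x >= 3
The weakest precondition is (!(3*x <= 3*n + 25)) ==> n + (2/3)*x >= 3.
Check whether (!(3*x <= 3*n + 28)) ==> n + (2/3)*x >= 3 implies it.
Countermodel: at the initial state n = -2, x = 7, the precondition holds but the weakest precondition fails.
Answer: invalid


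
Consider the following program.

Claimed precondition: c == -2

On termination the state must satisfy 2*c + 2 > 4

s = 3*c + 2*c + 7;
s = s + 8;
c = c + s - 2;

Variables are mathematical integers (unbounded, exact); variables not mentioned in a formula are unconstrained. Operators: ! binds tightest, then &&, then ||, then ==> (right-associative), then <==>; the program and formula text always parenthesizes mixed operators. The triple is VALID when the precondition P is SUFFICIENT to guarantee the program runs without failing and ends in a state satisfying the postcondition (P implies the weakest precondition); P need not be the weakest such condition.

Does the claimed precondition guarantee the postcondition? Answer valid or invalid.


Working backward. After the program, the postcondition 2*c + 2 > 4 must hold; in canonical form it is 2*c > 2.
Before c := c + s - 2: 2*c + 2*s > 6
Before s := s + 8: 2*c + 2*s > -10
Before s := 3*c + 2*c + 7: 12*c > -24
The weakest precondition is 12*c > -24.
Check whether c == -2 implies it.
Countermodel: at the initial state c = -2, the precondition holds but the weakest precondition fails.
Answer: invalid


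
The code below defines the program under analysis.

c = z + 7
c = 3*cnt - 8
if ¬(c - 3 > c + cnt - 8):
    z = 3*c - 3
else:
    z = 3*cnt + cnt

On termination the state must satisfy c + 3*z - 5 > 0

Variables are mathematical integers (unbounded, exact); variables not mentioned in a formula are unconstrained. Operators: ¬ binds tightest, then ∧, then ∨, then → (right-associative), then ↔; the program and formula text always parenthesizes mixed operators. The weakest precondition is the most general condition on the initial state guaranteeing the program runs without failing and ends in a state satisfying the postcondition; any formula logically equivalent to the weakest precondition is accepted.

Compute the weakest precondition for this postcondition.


Working backward. After the program, the postcondition c + 3*z - 5 > 0 must hold; in canonical form it is c + 3*z > 5.
Then branch requires 10*c > 14; else branch requires c + 12*cnt > 5.
Before the if: ((¬(cnt < 5)) → 10*c > 14) ∧ (cnt < 5 → c + 12*cnt > 5)
Before c := 3*cnt - 8: ((¬(cnt < 5)) → 30*cnt > 94) ∧ (cnt < 5 → 15*cnt > 13)
Before c := z + 7: ((¬(cnt < 5)) → 30*cnt > 94) ∧ (cnt < 5 → 15*cnt > 13)
Answer: WP = ((¬(cnt < 5)) → 30*cnt > 94) ∧ (cnt < 5 → 15*cnt > 13)


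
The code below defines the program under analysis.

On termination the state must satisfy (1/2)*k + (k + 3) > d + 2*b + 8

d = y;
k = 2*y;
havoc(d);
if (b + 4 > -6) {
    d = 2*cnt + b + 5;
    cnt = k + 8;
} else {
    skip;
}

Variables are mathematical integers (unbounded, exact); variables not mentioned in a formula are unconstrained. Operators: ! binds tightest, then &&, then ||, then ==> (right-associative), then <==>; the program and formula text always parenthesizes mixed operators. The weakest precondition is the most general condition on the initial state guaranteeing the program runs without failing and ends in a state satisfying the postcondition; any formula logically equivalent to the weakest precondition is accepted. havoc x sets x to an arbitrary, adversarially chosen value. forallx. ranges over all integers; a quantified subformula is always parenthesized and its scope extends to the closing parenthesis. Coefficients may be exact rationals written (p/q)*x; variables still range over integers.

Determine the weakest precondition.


Working backward. After the program, the postcondition (1/2)*k + (k + 3) > d + 2*b + 8 must hold; in canonical form it is (3/2)*k > 2*b + d + 5.
Then branch requires (3/2)*k > 3*b + 2*cnt + 10; else branch requires (3/2)*k > 2*b + d + 5.
Before the if: (b > -10 ==> (3/2)*k > 3*b + 2*cnt + 10) && ((!(b > -10)) ==> (3/2)*k > 2*b + d + 5)
Before havoc d: forall d_1. ((b > -10 ==> (3/2)*k > 3*b + 2*cnt + 10) && ((!(b > -10)) ==> (3/2)*k > 2*b + d_1 + 5))
Before k := 2*y: forall d_1. ((b > -10 ==> 3*y > 3*b + 2*cnt + 10) && ((!(b > -10)) ==> 3*y > 2*b + d_1 + 5))
Before d := y: forall d_1. ((b > -10 ==> 3*y > 3*b + 2*cnt + 10) && ((!(b > -10)) ==> 3*y > 2*b + d_1 + 5))
Answer: WP = forall d_1. ((b > -10 ==> 3*y > 3*b + 2*cnt + 10) && ((!(b > -10)) ==> 3*y > 2*b + d_1 + 5))


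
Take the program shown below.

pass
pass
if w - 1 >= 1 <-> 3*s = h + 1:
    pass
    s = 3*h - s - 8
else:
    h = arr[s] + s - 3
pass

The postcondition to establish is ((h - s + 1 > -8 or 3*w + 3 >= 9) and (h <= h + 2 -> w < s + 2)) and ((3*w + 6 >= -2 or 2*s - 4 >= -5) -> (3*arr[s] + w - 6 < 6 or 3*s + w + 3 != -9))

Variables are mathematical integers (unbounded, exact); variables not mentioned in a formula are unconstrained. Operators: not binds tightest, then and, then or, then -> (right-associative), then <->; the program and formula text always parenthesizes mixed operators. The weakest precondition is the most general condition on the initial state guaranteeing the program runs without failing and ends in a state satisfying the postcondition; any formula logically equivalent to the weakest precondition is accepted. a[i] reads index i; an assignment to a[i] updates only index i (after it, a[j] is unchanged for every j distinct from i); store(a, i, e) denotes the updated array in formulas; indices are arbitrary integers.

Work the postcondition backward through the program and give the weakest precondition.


Working backward. After the program, the postcondition ((h - s + 1 > -8 or 3*w + 3 >= 9) and (h <= h + 2 -> w < s + 2)) and ((3*w + 6 >= -2 or 2*s - 4 >= -5) -> (3*arr[s] + w - 6 < 6 or 3*s + w + 3 != -9)) must hold; in canonical form it is (h > s - 9 or 3*w >= 6) and w < s + 2 and ((3*w >= -8 or 2*s >= -1) -> (3*arr[s] + w < 12 or 3*s + w != -12)).
Before skip: (h > s - 9 or 3*w >= 6) and w < s + 2 and ((3*w >= -8 or 2*s >= -1) -> (3*arr[s] + w < 12 or 3*s + w != -12))
Then branch requires (s > 2*h - 17 or 3*w >= 6) and s + w < 3*h - 6 and ((3*w >= -8 or 6*h >= 2*s + 15) -> (3*arr[3*h - s - 8] + w < 12 or 9*h + w != 3*s + 12)); else branch requires (arr[s] > -6 or 3*w >= 6) and w < s + 2 and ((3*w >= -8 or 2*s >= -1) -> (3*arr[s] + w < 12 or 3*s + w != -12)).
Before the if: ((w >= 2 <-> 3*s = h + 1) -> ((s > 2*h - 17 or 3*w >= 6) and s + w < 3*h - 6 and ((3*w >= -8 or 6*h >= 2*s + 15) -> (3*arr[3*h - s - 8] + w < 12 or 9*h + w != 3*s + 12)))) and ((not (w >= 2 <-> 3*s = h + 1)) -> ((arr[s] > -6 or 3*w >= 6) and w < s + 2 and ((3*w >= -8 or 2*s >= -1) -> (3*arr[s] + w < 12 or 3*s + w != -12))))
Before skip: ((w >= 2 <-> 3*s = h + 1) -> ((s > 2*h - 17 or 3*w >= 6) and s + w < 3*h - 6 and ((3*w >= -8 or 6*h >= 2*s + 15) -> (3*arr[3*h - s - 8] + w < 12 or 9*h + w != 3*s + 12)))) and ((not (w >= 2 <-> 3*s = h + 1)) -> ((arr[s] > -6 or 3*w >= 6) and w < s + 2 and ((3*w >= -8 or 2*s >= -1) -> (3*arr[s] + w < 12 or 3*s + w != -12))))
Before skip: ((w >= 2 <-> 3*s = h + 1) -> ((s > 2*h - 17 or 3*w >= 6) and s + w < 3*h - 6 and ((3*w >= -8 or 6*h >= 2*s + 15) -> (3*arr[3*h - s - 8] + w < 12 or 9*h + w != 3*s + 12)))) and ((not (w >= 2 <-> 3*s = h + 1)) -> ((arr[s] > -6 or 3*w >= 6) and w < s + 2 and ((3*w >= -8 or 2*s >= -1) -> (3*arr[s] + w < 12 or 3*s + w != -12))))
Answer: WP = ((w >= 2 <-> 3*s = h + 1) -> ((s > 2*h - 17 or 3*w >= 6) and s + w < 3*h - 6 and ((3*w >= -8 or 6*h >= 2*s + 15) -> (3*arr[3*h - s - 8] + w < 12 or 9*h + w != 3*s + 12)))) and ((not (w >= 2 <-> 3*s = h + 1)) -> ((arr[s] > -6 or 3*w >= 6) and w < s + 2 and ((3*w >= -8 or 2*s >= -1) -> (3*arr[s] + w < 12 or 3*s + w != -12))))


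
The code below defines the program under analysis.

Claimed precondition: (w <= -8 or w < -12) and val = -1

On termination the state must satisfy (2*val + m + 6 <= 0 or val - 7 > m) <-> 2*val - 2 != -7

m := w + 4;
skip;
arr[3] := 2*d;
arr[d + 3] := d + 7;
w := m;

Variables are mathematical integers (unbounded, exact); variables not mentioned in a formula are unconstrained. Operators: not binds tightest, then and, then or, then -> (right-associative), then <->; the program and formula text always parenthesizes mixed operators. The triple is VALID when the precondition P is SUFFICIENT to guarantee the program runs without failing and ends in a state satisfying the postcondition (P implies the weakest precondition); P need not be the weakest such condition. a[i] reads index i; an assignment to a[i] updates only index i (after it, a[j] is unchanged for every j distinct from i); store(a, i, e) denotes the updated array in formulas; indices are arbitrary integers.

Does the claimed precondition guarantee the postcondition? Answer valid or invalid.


Working backward. After the program, the postcondition (2*val + m + 6 <= 0 or val - 7 > m) <-> 2*val - 2 != -7 must hold; in canonical form it is (m + 2*val <= -6 or val > m + 7) <-> 2*val != -5.
Before w := m: (m + 2*val <= -6 or val > m + 7) <-> 2*val != -5
Before arr[d + 3] := d + 7: (m + 2*val <= -6 or val > m + 7) <-> 2*val != -5
Before arr[3] := 2*d: (m + 2*val <= -6 or val > m + 7) <-> 2*val != -5
Before skip: (m + 2*val <= -6 or val > m + 7) <-> 2*val != -5
Before m := w + 4: (2*val + w <= -10 or val > w + 11) <-> 2*val != -5
The weakest precondition is (2*val + w <= -10 or val > w + 11) <-> 2*val != -5.
Check whether (w <= -8 or w < -12) and val = -1 implies it.
Every state satisfying the precondition satisfies the weakest precondition: the implication holds.
Answer: valid


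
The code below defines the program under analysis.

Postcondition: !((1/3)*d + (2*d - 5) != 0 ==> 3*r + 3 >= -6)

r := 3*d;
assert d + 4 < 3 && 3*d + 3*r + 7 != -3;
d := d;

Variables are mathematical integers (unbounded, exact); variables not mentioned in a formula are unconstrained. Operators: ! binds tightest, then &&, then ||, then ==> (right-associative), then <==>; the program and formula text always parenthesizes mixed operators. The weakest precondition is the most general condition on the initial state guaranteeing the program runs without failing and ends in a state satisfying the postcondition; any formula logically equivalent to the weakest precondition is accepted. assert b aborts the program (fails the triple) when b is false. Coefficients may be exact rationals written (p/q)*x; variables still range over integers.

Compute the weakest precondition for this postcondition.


Working backward. After the program, the postcondition !((1/3)*d + (2*d - 5) != 0 ==> 3*r + 3 >= -6) must hold; in canonical form it is !((7/3)*d != 5 ==> 3*r >= -9).
Before d := d: !((7/3)*d != 5 ==> 3*r >= -9)
Before assert d + 4 < 3 && 3*d + 3*r + 7 != -3: d < -1 && 3*d + 3*r != -10 && (!((7/3)*d != 5 ==> 3*r >= -9))
Before r := 3*d: d < -1 && 12*d != -10 && (!((7/3)*d != 5 ==> 9*d >= -9))
Answer: WP = d < -1 && 12*d != -10 && (!((7/3)*d != 5 ==> 9*d >= -9))


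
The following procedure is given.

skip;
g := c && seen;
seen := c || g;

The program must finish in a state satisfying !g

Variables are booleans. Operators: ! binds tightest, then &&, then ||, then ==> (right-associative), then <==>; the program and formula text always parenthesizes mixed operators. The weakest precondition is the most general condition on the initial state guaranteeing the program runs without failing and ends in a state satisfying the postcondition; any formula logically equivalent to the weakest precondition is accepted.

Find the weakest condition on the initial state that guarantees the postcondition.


Working backward. After the program, !g must hold.
Before seen := c || g: !g
Before g := c && seen: !(c && seen)
Before skip: !(c && seen)
Answer: WP = !(c && seen)


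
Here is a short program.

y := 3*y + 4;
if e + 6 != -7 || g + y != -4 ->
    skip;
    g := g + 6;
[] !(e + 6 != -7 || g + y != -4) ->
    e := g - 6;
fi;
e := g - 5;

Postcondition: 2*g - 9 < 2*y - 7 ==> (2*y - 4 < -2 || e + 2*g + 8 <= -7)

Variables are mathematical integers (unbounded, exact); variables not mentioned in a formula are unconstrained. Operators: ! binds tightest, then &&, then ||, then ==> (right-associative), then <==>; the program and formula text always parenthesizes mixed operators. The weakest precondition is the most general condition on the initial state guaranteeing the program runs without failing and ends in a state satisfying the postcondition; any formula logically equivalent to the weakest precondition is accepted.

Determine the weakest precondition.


Working backward. After the program, the postcondition 2*g - 9 < 2*y - 7 ==> (2*y - 4 < -2 || e + 2*g + 8 <= -7) must hold; in canonical form it is 2*g < 2*y + 2 ==> (2*y < 2 || e + 2*g <= -15).
Before e := g - 5: 2*g < 2*y + 2 ==> (2*y < 2 || 3*g <= -10)
Then branch requires 2*g < 2*y - 10 ==> (2*y < 2 || 3*g <= -28); else branch requires 2*g < 2*y + 2 ==> (2*y < 2 || 3*g <= -10).
Before the if: ((e != -13 || g + y != -4) ==> (2*g < 2*y - 10 ==> (2*y < 2 || 3*g <= -28))) && ((!(e != -13 || g + y != -4)) ==> (2*g < 2*y + 2 ==> (2*y < 2 || 3*g <= -10)))
Before y := 3*y + 4: ((e != -13 || g + 3*y != -8) ==> (2*g < 6*y - 2 ==> (6*y < -6 || 3*g <= -28))) && ((!(e != -13 || g + 3*y != -8)) ==> (2*g < 6*y + 10 ==> (6*y < -6 || 3*g <= -10)))
Answer: WP = ((e != -13 || g + 3*y != -8) ==> (2*g < 6*y - 2 ==> (6*y < -6 || 3*g <= -28))) && ((!(e != -13 || g + 3*y != -8)) ==> (2*g < 6*y + 10 ==> (6*y < -6 || 3*g <= -10)))


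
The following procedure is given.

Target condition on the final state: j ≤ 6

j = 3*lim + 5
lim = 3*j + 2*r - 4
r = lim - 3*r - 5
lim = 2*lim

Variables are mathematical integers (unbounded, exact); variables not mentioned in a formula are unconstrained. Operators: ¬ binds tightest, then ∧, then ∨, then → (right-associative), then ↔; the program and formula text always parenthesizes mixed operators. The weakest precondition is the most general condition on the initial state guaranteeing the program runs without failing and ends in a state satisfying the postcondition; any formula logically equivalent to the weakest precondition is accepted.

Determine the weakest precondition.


Working backward. After the program, j ≤ 6 must hold.
Before lim := 2*lim: j ≤ 6
Before r := lim - 3*r - 5: j ≤ 6
Before lim := 3*j + 2*r - 4: j ≤ 6
Before j := 3*lim + 5: 3*lim ≤ 1
Answer: WP = 3*lim ≤ 1


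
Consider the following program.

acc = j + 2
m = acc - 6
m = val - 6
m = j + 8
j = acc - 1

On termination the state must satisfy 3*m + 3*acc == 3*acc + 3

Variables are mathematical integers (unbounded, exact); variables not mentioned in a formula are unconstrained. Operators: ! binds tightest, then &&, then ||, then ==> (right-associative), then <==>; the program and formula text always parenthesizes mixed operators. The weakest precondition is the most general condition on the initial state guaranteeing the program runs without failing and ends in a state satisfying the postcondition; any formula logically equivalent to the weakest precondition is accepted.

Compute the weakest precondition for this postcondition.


Working backward. After the program, the postcondition 3*m + 3*acc == 3*acc + 3 must hold; in canonical form it is 3*m == 3.
Before j := acc - 1: 3*m == 3
Before m := j + 8: 3*j == -21
Before m := val - 6: 3*j == -21
Before m := acc - 6: 3*j == -21
Before acc := j + 2: 3*j == -21
Answer: WP = 3*j == -21


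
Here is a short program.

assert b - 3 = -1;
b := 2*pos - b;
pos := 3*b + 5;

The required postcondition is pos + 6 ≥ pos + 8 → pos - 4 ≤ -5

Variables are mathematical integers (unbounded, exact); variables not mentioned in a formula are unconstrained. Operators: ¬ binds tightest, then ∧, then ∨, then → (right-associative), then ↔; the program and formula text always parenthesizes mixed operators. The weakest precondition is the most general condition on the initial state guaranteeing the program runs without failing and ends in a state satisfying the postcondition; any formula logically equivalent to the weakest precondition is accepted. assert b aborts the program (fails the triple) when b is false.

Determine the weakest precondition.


Working backward. After the program, the postcondition pos + 6 ≥ pos + 8 → pos - 4 ≤ -5 must hold; in canonical form it is true.
Before pos := 3*b + 5: true
Before b := 2*pos - b: true
Before assert b - 3 = -1: b = 2
Answer: WP = b = 2


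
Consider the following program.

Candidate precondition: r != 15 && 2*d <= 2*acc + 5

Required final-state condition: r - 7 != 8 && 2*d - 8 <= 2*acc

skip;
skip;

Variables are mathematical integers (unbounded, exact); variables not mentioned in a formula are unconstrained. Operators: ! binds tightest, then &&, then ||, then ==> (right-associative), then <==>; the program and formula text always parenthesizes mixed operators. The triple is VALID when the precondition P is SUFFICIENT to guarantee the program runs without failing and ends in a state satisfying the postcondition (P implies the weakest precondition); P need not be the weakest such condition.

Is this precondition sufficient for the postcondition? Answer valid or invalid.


Working backward. After the program, the postcondition r - 7 != 8 && 2*d - 8 <= 2*acc must hold; in canonical form it is r != 15 && 2*d <= 2*acc + 8.
Before skip: r != 15 && 2*d <= 2*acc + 8
Before skip: r != 15 && 2*d <= 2*acc + 8
The weakest precondition is r != 15 && 2*d <= 2*acc + 8.
Check whether r != 15 && 2*d <= 2*acc + 5 implies it.
Every state satisfying the precondition satisfies the weakest precondition: the implication holds.
Answer: valid


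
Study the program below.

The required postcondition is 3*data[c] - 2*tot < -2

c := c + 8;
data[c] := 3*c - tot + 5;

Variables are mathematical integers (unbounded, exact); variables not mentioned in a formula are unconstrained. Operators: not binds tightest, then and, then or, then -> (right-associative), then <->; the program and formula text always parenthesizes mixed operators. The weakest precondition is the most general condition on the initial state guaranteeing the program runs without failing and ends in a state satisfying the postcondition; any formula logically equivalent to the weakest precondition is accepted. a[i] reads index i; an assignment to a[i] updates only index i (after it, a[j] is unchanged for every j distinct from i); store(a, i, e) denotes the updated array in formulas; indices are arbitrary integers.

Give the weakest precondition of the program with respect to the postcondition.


Working backward. After the program, the postcondition 3*data[c] - 2*tot < -2 must hold; in canonical form it is 3*data[c] < 2*tot - 2.
Before data[c] := 3*c - tot + 5: 3*store(data, c, 3*c - tot + 5)[c] < 2*tot - 2
Before c := c + 8: 3*store(data, c + 8, 3*c - tot + 29)[c + 8] < 2*tot - 2
Answer: WP = 3*store(data, c + 8, 3*c - tot + 29)[c + 8] < 2*tot - 2


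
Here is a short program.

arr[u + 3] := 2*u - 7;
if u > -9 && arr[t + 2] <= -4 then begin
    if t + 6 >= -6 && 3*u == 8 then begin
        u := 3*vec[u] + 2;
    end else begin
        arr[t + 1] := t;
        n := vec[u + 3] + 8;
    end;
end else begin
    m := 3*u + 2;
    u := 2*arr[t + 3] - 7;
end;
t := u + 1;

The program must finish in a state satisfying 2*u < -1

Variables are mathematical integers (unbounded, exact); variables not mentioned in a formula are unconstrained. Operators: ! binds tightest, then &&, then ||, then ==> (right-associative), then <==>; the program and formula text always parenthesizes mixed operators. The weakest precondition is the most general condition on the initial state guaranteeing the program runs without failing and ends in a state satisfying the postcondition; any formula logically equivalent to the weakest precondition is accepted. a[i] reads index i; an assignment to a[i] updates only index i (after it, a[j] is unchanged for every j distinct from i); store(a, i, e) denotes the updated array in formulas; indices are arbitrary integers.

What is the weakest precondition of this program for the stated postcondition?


Working backward. After the program, 2*u < -1 must hold.
Before t := u + 1: 2*u < -1
Then branch requires ((t >= -12 && 3*u == 8) ==> 6*vec[u] < -5) && ((!(t >= -12 && 3*u == 8)) ==> 2*u < -1); else branch requires 4*arr[t + 3] < 13.
Before the if: ((u > -9 && arr[t + 2] <= -4) ==> (((t >= -12 && 3*u == 8) ==> 6*vec[u] < -5) && ((!(t >= -12 && 3*u == 8)) ==> 2*u < -1))) && ((!(u > -9 && arr[t + 2] <= -4)) ==> 4*arr[t + 3] < 13)
Before arr[u + 3] := 2*u - 7: ((u > -9 && store(arr, u + 3, 2*u - 7)[t + 2] <= -4) ==> (((t >= -12 && 3*u == 8) ==> 6*vec[u] < -5) && ((!(t >= -12 && 3*u == 8)) ==> 2*u < -1))) && ((!(u > -9 && store(arr, u + 3, 2*u - 7)[t + 2] <= -4)) ==> 4*store(arr, u + 3, 2*u - 7)[t + 3] < 13)
Answer: WP = ((u > -9 && store(arr, u + 3, 2*u - 7)[t + 2] <= -4) ==> (((t >= -12 && 3*u == 8) ==> 6*vec[u] < -5) && ((!(t >= -12 && 3*u == 8)) ==> 2*u < -1))) && ((!(u > -9 && store(arr, u + 3, 2*u - 7)[t + 2] <= -4)) ==> 4*store(arr, u + 3, 2*u - 7)[t + 3] < 13)


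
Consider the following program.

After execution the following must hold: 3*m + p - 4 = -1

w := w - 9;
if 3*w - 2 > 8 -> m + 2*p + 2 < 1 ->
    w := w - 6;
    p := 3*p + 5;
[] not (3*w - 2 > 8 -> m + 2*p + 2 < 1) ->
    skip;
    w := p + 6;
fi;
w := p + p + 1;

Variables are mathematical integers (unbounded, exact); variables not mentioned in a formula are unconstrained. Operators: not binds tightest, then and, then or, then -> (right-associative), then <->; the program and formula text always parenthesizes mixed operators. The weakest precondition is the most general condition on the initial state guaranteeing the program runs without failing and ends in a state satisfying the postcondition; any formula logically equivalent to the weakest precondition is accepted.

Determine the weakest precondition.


Working backward. After the program, the postcondition 3*m + p - 4 = -1 must hold; in canonical form it is 3*m + p = 3.
Before w := p + p + 1: 3*m + p = 3
Then branch requires 3*m + 3*p = -2; else branch requires 3*m + p = 3.
Before the if: ((3*w > 10 -> m + 2*p < -1) -> 3*m + 3*p = -2) and ((not (3*w > 10 -> m + 2*p < -1)) -> 3*m + p = 3)
Before w := w - 9: ((3*w > 37 -> m + 2*p < -1) -> 3*m + 3*p = -2) and ((not (3*w > 37 -> m + 2*p < -1)) -> 3*m + p = 3)
Answer: WP = ((3*w > 37 -> m + 2*p < -1) -> 3*m + 3*p = -2) and ((not (3*w > 37 -> m + 2*p < -1)) -> 3*m + p = 3)


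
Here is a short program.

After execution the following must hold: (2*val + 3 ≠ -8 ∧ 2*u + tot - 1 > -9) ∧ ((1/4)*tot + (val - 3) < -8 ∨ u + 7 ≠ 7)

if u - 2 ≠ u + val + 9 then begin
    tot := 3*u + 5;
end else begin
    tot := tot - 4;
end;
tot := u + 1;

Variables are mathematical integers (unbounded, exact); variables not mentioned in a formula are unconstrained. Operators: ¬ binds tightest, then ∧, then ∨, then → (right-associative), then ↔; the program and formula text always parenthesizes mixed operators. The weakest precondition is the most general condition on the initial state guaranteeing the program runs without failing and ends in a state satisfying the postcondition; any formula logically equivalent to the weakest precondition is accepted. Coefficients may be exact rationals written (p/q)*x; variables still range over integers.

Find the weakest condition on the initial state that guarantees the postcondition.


Working backward. After the program, the postcondition (2*val + 3 ≠ -8 ∧ 2*u + tot - 1 > -9) ∧ ((1/4)*tot + (val - 3) < -8 ∨ u + 7 ≠ 7) must hold; in canonical form it is 2*val ≠ -11 ∧ tot + 2*u > -8 ∧ ((1/4)*tot + val < -5 ∨ u ≠ 0).
Before tot := u + 1: 2*val ≠ -11 ∧ 3*u > -9 ∧ ((1/4)*u + val < -21/4 ∨ u ≠ 0)
Then branch requires 2*val ≠ -11 ∧ 3*u > -9 ∧ ((1/4)*u + val < -21/4 ∨ u ≠ 0); else branch requires 2*val ≠ -11 ∧ 3*u > -9 ∧ ((1/4)*u + val < -21/4 ∨ u ≠ 0).
Before the if: (val ≠ -11 → (2*val ≠ -11 ∧ 3*u > -9 ∧ ((1/4)*u + val < -21/4 ∨ u ≠ 0))) ∧ ((¬(val ≠ -11)) → (2*val ≠ -11 ∧ 3*u > -9 ∧ ((1/4)*u + val < -21/4 ∨ u ≠ 0)))
Answer: WP = (val ≠ -11 → (2*val ≠ -11 ∧ 3*u > -9 ∧ ((1/4)*u + val < -21/4 ∨ u ≠ 0))) ∧ ((¬(val ≠ -11)) → (2*val ≠ -11 ∧ 3*u > -9 ∧ ((1/4)*u + val < -21/4 ∨ u ≠ 0)))


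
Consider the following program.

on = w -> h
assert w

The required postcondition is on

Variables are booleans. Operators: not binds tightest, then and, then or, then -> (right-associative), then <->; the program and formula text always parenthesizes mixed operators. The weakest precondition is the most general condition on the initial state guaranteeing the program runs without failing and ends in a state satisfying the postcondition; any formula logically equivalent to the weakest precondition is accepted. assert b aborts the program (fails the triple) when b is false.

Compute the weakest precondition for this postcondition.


Working backward. After the program, on must hold.
Before assert w: w and on
Before on := w -> h: w and (w -> h)
Answer: WP = w and (w -> h)


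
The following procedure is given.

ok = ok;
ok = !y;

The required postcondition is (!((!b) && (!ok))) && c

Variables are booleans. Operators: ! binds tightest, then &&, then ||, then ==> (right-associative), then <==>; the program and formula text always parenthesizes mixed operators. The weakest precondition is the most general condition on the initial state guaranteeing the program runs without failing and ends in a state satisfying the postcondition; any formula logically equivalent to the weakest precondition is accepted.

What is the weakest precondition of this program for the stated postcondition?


Working backward. After the program, (!((!b) && (!ok))) && c must hold.
Before ok := !y: (!((!b) && y)) && c
Before ok := ok: (!((!b) && y)) && c
Answer: WP = (!((!b) && y)) && c


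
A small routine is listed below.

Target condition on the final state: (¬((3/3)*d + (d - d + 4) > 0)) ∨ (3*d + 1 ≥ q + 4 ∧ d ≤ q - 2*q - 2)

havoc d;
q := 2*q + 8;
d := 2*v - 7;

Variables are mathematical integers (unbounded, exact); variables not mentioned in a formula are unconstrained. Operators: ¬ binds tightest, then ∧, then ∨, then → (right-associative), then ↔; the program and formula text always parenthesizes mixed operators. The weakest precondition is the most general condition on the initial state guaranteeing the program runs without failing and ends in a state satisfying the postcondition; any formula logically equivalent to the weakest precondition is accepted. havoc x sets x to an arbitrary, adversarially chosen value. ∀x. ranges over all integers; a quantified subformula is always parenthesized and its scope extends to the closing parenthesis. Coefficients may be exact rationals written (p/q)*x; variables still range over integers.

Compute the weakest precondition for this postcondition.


Working backward. After the program, the postcondition (¬((3/3)*d + (d - d + 4) > 0)) ∨ (3*d + 1 ≥ q + 4 ∧ d ≤ q - 2*q - 2) must hold; in canonical form it is (¬(d > -4)) ∨ (3*d ≥ q + 3 ∧ d + q ≤ -2).
Before d := 2*v - 7: (¬(2*v > 3)) ∨ (6*v ≥ q + 24 ∧ q + 2*v ≤ 5)
Before q := 2*q + 8: (¬(2*v > 3)) ∨ (6*v ≥ 2*q + 32 ∧ 2*q + 2*v ≤ -3)
Before havoc d: (¬(2*v > 3)) ∨ (6*v ≥ 2*q + 32 ∧ 2*q + 2*v ≤ -3)
Answer: WP = (¬(2*v > 3)) ∨ (6*v ≥ 2*q + 32 ∧ 2*q + 2*v ≤ -3)


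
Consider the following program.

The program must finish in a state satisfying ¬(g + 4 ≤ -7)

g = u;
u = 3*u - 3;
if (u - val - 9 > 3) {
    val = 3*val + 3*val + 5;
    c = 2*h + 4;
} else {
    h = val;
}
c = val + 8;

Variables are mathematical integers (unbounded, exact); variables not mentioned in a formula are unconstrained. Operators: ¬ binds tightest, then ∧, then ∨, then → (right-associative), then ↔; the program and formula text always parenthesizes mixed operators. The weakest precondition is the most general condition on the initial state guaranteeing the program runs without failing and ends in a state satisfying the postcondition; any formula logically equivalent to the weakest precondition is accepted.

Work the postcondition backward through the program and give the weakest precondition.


Working backward. After the program, the postcondition ¬(g + 4 ≤ -7) must hold; in canonical form it is ¬(g ≤ -11).
Before c := val + 8: ¬(g ≤ -11)
Then branch requires ¬(g ≤ -11); else branch requires ¬(g ≤ -11).
Before the if: (u > val + 12 → (¬(g ≤ -11))) ∧ ((¬(u > val + 12)) → (¬(g ≤ -11)))
Before u := 3*u - 3: (3*u > val + 15 → (¬(g ≤ -11))) ∧ ((¬(3*u > val + 15)) → (¬(g ≤ -11)))
Before g := u: (3*u > val + 15 → (¬(u ≤ -11))) ∧ ((¬(3*u > val + 15)) → (¬(u ≤ -11)))
Answer: WP = (3*u > val + 15 → (¬(u ≤ -11))) ∧ ((¬(3*u > val + 15)) → (¬(u ≤ -11)))


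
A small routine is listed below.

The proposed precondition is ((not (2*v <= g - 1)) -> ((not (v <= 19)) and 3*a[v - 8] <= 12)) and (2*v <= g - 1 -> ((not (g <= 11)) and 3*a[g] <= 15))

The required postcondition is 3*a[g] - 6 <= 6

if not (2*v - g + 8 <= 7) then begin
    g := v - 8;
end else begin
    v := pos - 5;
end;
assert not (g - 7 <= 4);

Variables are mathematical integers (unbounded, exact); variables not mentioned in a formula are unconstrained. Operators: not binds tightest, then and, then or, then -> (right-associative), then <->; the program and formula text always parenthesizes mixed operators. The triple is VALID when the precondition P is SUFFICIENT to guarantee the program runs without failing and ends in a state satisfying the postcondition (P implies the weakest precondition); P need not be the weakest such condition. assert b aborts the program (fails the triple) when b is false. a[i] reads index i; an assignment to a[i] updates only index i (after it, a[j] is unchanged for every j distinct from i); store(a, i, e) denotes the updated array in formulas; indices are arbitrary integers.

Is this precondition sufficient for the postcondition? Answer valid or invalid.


Working backward. After the program, the postcondition 3*a[g] - 6 <= 6 must hold; in canonical form it is 3*a[g] <= 12.
Before assert not (g - 7 <= 4): (not (g <= 11)) and 3*a[g] <= 12
Then branch requires (not (v <= 19)) and 3*a[v - 8] <= 12; else branch requires (not (g <= 11)) and 3*a[g] <= 12.
Before the if: ((not (2*v <= g - 1)) -> ((not (v <= 19)) and 3*a[v - 8] <= 12)) and (2*v <= g - 1 -> ((not (g <= 11)) and 3*a[g] <= 12))
The weakest precondition is ((not (2*v <= g - 1)) -> ((not (v <= 19)) and 3*a[v - 8] <= 12)) and (2*v <= g - 1 -> ((not (g <= 11)) and 3*a[g] <= 12)).
Check whether ((not (2*v <= g - 1)) -> ((not (v <= 19)) and 3*a[v - 8] <= 12)) and (2*v <= g - 1 -> ((not (g <= 11)) and 3*a[g] <= 15)) implies it.
Countermodel: at the initial state a = {[-8] = 5, [12] = 5, elsewhere 5}, g = 12, v = 0, the precondition holds but the weakest precondition fails.
Answer: invalid


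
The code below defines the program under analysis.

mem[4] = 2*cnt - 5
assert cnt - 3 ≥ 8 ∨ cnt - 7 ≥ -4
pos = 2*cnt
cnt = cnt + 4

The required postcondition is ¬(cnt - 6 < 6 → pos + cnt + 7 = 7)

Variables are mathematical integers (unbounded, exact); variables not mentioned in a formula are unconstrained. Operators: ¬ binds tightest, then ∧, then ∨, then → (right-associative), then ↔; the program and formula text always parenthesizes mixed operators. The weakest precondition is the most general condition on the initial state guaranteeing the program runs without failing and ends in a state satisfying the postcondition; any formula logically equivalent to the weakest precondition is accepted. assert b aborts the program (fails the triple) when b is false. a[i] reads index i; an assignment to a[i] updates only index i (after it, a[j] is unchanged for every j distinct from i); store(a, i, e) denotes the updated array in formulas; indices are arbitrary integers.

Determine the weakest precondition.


Working backward. After the program, the postcondition ¬(cnt - 6 < 6 → pos + cnt + 7 = 7) must hold; in canonical form it is ¬(cnt < 12 → cnt + pos = 0).
Before cnt := cnt + 4: ¬(cnt < 8 → cnt + pos = -4)
Before pos := 2*cnt: ¬(cnt < 8 → 3*cnt = -4)
Before assert cnt - 3 ≥ 8 ∨ cnt - 7 ≥ -4: (cnt ≥ 11 ∨ cnt ≥ 3) ∧ (¬(cnt < 8 → 3*cnt = -4))
Before mem[4] := 2*cnt - 5: (cnt ≥ 11 ∨ cnt ≥ 3) ∧ (¬(cnt < 8 → 3*cnt = -4))
Answer: WP = (cnt ≥ 11 ∨ cnt ≥ 3) ∧ (¬(cnt < 8 → 3*cnt = -4))


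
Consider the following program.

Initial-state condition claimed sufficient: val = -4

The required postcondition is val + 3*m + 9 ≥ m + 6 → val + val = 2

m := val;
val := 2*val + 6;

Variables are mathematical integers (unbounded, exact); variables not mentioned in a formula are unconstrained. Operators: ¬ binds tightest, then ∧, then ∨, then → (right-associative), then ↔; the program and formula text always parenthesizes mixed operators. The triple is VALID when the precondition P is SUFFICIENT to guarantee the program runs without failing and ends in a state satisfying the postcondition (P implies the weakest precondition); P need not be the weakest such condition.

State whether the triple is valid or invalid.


Working backward. After the program, the postcondition val + 3*m + 9 ≥ m + 6 → val + val = 2 must hold; in canonical form it is 2*m + val ≥ -3 → 2*val = 2.
Before val := 2*val + 6: 2*m + 2*val ≥ -9 → 4*val = -10
Before m := val: 4*val ≥ -9 → 4*val = -10
The weakest precondition is 4*val ≥ -9 → 4*val = -10.
Check whether val = -4 implies it.
Every state satisfying the precondition satisfies the weakest precondition: the implication holds.
Answer: valid


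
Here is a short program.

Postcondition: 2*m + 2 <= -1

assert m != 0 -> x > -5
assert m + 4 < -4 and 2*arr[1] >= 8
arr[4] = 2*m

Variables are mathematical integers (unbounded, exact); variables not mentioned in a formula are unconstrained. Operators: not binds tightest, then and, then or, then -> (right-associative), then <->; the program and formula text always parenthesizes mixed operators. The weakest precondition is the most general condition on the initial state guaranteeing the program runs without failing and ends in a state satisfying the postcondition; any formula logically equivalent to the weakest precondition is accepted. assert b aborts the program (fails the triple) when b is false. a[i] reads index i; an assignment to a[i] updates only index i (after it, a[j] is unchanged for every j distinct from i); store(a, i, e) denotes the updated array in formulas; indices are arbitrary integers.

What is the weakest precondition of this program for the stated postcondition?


Working backward. After the program, the postcondition 2*m + 2 <= -1 must hold; in canonical form it is 2*m <= -3.
Before arr[4] := 2*m: 2*m <= -3
Before assert m + 4 < -4 and 2*arr[1] >= 8: m < -8 and 2*arr[1] >= 8 and 2*m <= -3
Before assert m != 0 -> x > -5: (m != 0 -> x > -5) and m < -8 and 2*arr[1] >= 8 and 2*m <= -3
Answer: WP = (m != 0 -> x > -5) and m < -8 and 2*arr[1] >= 8 and 2*m <= -3


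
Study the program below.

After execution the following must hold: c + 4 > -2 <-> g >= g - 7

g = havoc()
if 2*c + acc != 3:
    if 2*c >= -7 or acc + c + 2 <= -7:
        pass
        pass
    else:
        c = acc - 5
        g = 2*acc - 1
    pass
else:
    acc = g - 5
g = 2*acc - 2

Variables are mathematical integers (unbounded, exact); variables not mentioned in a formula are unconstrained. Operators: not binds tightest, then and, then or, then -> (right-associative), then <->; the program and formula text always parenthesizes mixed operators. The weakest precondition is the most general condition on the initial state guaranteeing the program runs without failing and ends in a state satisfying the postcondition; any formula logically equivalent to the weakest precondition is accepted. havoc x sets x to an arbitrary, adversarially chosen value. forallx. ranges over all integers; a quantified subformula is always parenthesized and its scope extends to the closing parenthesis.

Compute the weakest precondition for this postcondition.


Working backward. After the program, the postcondition c + 4 > -2 <-> g >= g - 7 must hold; in canonical form it is c > -6.
Before g := 2*acc - 2: c > -6
Then branch requires ((2*c >= -7 or acc + c <= -9) -> c > -6) and ((not (2*c >= -7 or acc + c <= -9)) -> acc > -1); else branch requires c > -6.
Before the if: (acc + 2*c != 3 -> (((2*c >= -7 or acc + c <= -9) -> c > -6) and ((not (2*c >= -7 or acc + c <= -9)) -> acc > -1))) and ((not (acc + 2*c != 3)) -> c > -6)
Before havoc g: (acc + 2*c != 3 -> (((2*c >= -7 or acc + c <= -9) -> c > -6) and ((not (2*c >= -7 or acc + c <= -9)) -> acc > -1))) and ((not (acc + 2*c != 3)) -> c > -6)
Answer: WP = (acc + 2*c != 3 -> (((2*c >= -7 or acc + c <= -9) -> c > -6) and ((not (2*c >= -7 or acc + c <= -9)) -> acc > -1))) and ((not (acc + 2*c != 3)) -> c > -6)


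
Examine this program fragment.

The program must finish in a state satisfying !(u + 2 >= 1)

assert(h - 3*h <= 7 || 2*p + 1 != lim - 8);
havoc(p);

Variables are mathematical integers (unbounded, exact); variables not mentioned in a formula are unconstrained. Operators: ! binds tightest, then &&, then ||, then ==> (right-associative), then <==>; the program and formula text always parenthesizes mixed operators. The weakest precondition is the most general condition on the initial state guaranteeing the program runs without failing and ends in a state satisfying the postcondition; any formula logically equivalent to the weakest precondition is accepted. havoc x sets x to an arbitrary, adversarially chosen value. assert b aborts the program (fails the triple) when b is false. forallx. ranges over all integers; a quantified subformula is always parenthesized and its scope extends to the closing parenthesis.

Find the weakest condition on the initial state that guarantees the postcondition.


Working backward. After the program, the postcondition !(u + 2 >= 1) must hold; in canonical form it is !(u >= -1).
Before havoc p: !(u >= -1)
Before assert h - 3*h <= 7 || 2*p + 1 != lim - 8: (2*h >= -7 || 2*p != lim - 9) && (!(u >= -1))
Answer: WP = (2*h >= -7 || 2*p != lim - 9) && (!(u >= -1))


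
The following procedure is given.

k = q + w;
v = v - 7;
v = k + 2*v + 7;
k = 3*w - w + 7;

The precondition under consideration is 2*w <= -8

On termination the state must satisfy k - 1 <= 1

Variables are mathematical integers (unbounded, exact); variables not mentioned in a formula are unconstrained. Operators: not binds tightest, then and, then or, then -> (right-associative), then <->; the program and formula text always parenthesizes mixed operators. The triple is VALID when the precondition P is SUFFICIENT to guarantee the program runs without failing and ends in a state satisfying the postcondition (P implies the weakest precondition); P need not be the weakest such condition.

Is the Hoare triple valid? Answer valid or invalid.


Working backward. After the program, the postcondition k - 1 <= 1 must hold; in canonical form it is k <= 2.
Before k := 3*w - w + 7: 2*w <= -5
Before v := k + 2*v + 7: 2*w <= -5
Before v := v - 7: 2*w <= -5
Before k := q + w: 2*w <= -5
The weakest precondition is 2*w <= -5.
Check whether 2*w <= -8 implies it.
Every state satisfying the precondition satisfies the weakest precondition: the implication holds.
Answer: valid
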